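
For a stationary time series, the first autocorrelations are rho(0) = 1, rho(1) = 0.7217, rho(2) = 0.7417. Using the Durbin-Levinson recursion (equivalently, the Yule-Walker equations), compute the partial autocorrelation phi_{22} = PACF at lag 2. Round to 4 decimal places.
\phi_{22} = 0.4609

The PACF at lag k is phi_{kk}, the last component of the solution
to the Yule-Walker system G_k phi = r_k where
  (G_k)_{ij} = rho(|i - j|), (r_k)_i = rho(i), i,j = 1..k.
Equivalently, Durbin-Levinson gives phi_{kk} iteratively:
  phi_{11} = rho(1)
  phi_{kk} = [rho(k) - sum_{j=1..k-1} phi_{k-1,j} rho(k-j)]
            / [1 - sum_{j=1..k-1} phi_{k-1,j} rho(j)],
  phi_{k,j} = phi_{k-1,j} - phi_{kk} phi_{k-1,k-j},  j = 1..k-1.
Step k = 1:
  phi_11 = rho(1) = 0.7217.
Step k = 2:
  phi_22 = [rho(2) - phi_11 rho(1)] / [1 - phi_11 rho(1)] = [0.7417 - (0.7217)(0.7217)] / [1 - (0.7217)(0.7217)]
         = 0.22084911 / 0.47914911 = 0.4609.
Therefore phi_{22} = 0.4609.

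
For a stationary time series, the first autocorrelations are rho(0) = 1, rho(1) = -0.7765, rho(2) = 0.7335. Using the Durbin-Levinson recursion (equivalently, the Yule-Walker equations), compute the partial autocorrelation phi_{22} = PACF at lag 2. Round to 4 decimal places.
\phi_{22} = 0.3288

The PACF at lag k is phi_{kk}, the last component of the solution
to the Yule-Walker system G_k phi = r_k where
  (G_k)_{ij} = rho(|i - j|), (r_k)_i = rho(i), i,j = 1..k.
Equivalently, Durbin-Levinson gives phi_{kk} iteratively:
  phi_{11} = rho(1)
  phi_{kk} = [rho(k) - sum_{j=1..k-1} phi_{k-1,j} rho(k-j)]
            / [1 - sum_{j=1..k-1} phi_{k-1,j} rho(j)],
  phi_{k,j} = phi_{k-1,j} - phi_{kk} phi_{k-1,k-j},  j = 1..k-1.
Step k = 1:
  phi_11 = rho(1) = -0.7765.
Step k = 2:
  phi_22 = [rho(2) - phi_11 rho(1)] / [1 - phi_11 rho(1)] = [0.7335 - (-0.7765)(-0.7765)] / [1 - (-0.7765)(-0.7765)]
         = 0.13054775 / 0.39704775 = 0.3288.
Therefore phi_{22} = 0.3288.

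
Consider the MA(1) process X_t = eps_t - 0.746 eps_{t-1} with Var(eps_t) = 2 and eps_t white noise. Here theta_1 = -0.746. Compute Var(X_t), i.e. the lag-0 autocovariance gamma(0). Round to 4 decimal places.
\gamma(0) = 3.1130

For an MA(q) process X_t = eps_t + sum_i theta_i eps_{t-i} with
Var(eps_t) = sigma^2, the variance is
  gamma(0) = sigma^2 * (1 + sum_i theta_i^2).
  sum_i theta_i^2 = (-0.746)^2 = 0.556516.
  gamma(0) = 2 * (1 + 0.556516) = 2 * 1.556516 = 3.113032, which rounds to 3.1130.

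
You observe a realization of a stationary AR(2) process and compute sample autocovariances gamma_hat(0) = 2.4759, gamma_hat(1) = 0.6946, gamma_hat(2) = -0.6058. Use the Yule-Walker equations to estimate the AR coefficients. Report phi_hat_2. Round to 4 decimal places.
\hat\phi_{2} = -0.3510

The Yule-Walker equations for an AR(p) process read, in matrix form,
  Gamma_p phi = r_p,   with   (Gamma_p)_{ij} = gamma(|i - j|),
                       (r_p)_i = gamma(i),   i,j = 1..p.
Substitute the sample gammas (Toeplitz matrix and right-hand side of size 2):
  Gamma_p = [[2.4759, 0.6946], [0.6946, 2.4759]]
  r_p     = [0.6946, -0.6058]
Written out:
  2.4759 phi_1 + 0.6946 phi_2 = 0.6946
  0.6946 phi_1 + 2.4759 phi_2 = -0.6058
Solve by Cramer's rule:
  det = gamma(0)^2 - gamma(1)^2 = (2.4759)^2 - (0.6946)^2 = 6.13008081 - 0.48246916 = 5.64761165
  phi_hat_1 = [gamma(1) gamma(0) - gamma(1) gamma(2)] / det = [(0.6946)(2.4759) - (0.6946)(-0.6058)] / 5.64761165 = 2.14054882 / 5.64761165 = 0.379
  phi_hat_2 = [gamma(0) gamma(2) - gamma(1)^2] / det = [(2.4759)(-0.6058) - (0.6946)^2] / 5.64761165 = -1.98236938 / 5.64761165 = -0.351
So phi_hat = [0.3790, -0.3510].
Therefore phi_hat_2 = -0.3510.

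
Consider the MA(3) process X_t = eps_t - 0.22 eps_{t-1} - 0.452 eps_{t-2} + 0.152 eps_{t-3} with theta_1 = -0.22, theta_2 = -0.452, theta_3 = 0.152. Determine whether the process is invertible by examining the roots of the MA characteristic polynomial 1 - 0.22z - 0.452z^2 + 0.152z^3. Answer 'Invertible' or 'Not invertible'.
\text{Invertible}

The MA(q) characteristic polynomial is P(z) = 1 - 0.22z - 0.452z^2 + 0.152z^3.
Invertibility requires all roots to lie outside the unit circle, i.e. |z| > 1 for every root.
Degree 3: look for a simple real root z0 first, then factor out (1 - z/z0) and solve the remaining quadratic.
Testing z0 = 2.5: P(2.5) = 1 + (-0.22)(2.5) + (-0.452)(2.5)^2 + (0.152)(2.5)^3
  = 1 + (-0.55) + (-2.825) + (2.375) = 0.  So z_0 = 2.5 is a root, |z_0| = 2.5.
Divide out the factor (1 - 0.4 z) = (1 - z/z0) (since 1/z0 = 0.4):
  P(z) = (1 - 0.4 z)(1 + (0.18) z + (-0.38) z^2)
  [check: z-coef 0.18 - (0.4) = -0.22; z^2-coef -0.38 - (0.4)(0.18) = -0.452; z^3-coef -(0.4)(-0.38) = 0.152.]
Remaining roots from the quadratic factor 1 + (0.18) z + (-0.38) z^2:
  Set 1 + (0.18) z + (-0.38) z^2 = 0, i.e. a z^2 + b z + c = 0 with a = -0.38, b = 0.18, c = 1.
  Discriminant D = b^2 - 4ac = (0.18)^2 - 4*(-0.38)*1 = 0.0324 - (-1.52) = 1.5524.
  D >= 0, so the roots are real: z = (-b +/- sqrt(D)) / (2a) = (-0.18 +/- 1.245953) / (-0.76).
    z_1 = (-0.18 + 1.245953) / (-0.76) = -1.4026,   |z_1| = 1.4026.
    z_2 = (-0.18 - 1.245953) / (-0.76) = 1.8763,   |z_2| = 1.8763.
Moduli of all roots: 2.5000, 1.4026, 1.8763.
All moduli strictly greater than 1? Yes.
Verdict: Invertible.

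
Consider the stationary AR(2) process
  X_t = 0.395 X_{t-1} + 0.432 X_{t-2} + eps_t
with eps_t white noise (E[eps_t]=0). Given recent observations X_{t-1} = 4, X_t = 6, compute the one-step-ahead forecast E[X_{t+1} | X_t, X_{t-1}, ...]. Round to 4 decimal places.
E[X_{t+1} \mid \mathcal F_t] = 4.0980

For an AR(p) model X_t = c + sum_i phi_i X_{t-i} + eps_t, the
one-step-ahead conditional mean is
  E[X_{t+1} | X_t, ...] = c + sum_i phi_i X_{t+1-i}.
Substitute known values:
  E[X_{t+1} | ...] = (0.395) * (6) + (0.432) * (4)
                   = 4.0980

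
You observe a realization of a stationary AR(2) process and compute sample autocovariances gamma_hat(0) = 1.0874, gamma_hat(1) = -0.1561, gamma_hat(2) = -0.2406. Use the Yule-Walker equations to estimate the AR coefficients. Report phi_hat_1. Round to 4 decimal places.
\hat\phi_{1} = -0.1790

The Yule-Walker equations for an AR(p) process read, in matrix form,
  Gamma_p phi = r_p,   with   (Gamma_p)_{ij} = gamma(|i - j|),
                       (r_p)_i = gamma(i),   i,j = 1..p.
Substitute the sample gammas (Toeplitz matrix and right-hand side of size 2):
  Gamma_p = [[1.0874, -0.1561], [-0.1561, 1.0874]]
  r_p     = [-0.1561, -0.2406]
Written out:
  1.0874 phi_1 - 0.1561 phi_2 = -0.1561
  -0.1561 phi_1 + 1.0874 phi_2 = -0.2406
Solve by Cramer's rule:
  det = gamma(0)^2 - gamma(1)^2 = (1.0874)^2 - (-0.1561)^2 = 1.18243876 - 0.02436721 = 1.15807155
  phi_hat_1 = [gamma(1) gamma(0) - gamma(1) gamma(2)] / det = [(-0.1561)(1.0874) - (-0.1561)(-0.2406)] / 1.15807155 = -0.2073008 / 1.15807155 = -0.179
  phi_hat_2 = [gamma(0) gamma(2) - gamma(1)^2] / det = [(1.0874)(-0.2406) - (-0.1561)^2] / 1.15807155 = -0.28599565 / 1.15807155 = -0.247
So phi_hat = [-0.1790, -0.2470].
Therefore phi_hat_1 = -0.1790.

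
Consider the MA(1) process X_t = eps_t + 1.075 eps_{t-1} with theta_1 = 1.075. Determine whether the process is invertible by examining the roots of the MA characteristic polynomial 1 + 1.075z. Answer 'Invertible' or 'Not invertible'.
\text{Not invertible}

The MA(q) characteristic polynomial is P(z) = 1 + 1.075z.
Invertibility requires all roots to lie outside the unit circle, i.e. |z| > 1 for every root.
This is linear in z: 1 + (1.075) z = 0  =>  z = -1/(1.075) = -0.930233,  |z| = 0.930233.
Moduli of all roots: 0.9302.
All moduli strictly greater than 1? No.
Verdict: Not invertible.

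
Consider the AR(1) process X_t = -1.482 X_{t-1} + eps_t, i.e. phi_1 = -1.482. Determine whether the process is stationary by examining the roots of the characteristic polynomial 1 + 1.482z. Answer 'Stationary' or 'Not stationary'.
\text{Not stationary}

The AR(p) characteristic polynomial is P(z) = 1 + 1.482z.
Stationarity requires all roots to lie outside the unit circle, i.e. |z| > 1 for every root.
This is linear in z: 1 + (1.482) z = 0  =>  z = -1/(1.482) = -0.674764,  |z| = 0.674764.
Moduli of all roots: 0.6748.
All moduli strictly greater than 1? No.
Verdict: Not stationary.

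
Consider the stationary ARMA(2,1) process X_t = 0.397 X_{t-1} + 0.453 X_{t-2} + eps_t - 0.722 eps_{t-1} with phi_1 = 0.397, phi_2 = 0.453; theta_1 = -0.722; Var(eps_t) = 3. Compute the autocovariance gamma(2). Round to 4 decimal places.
\gamma(2) = 1.2255

Multiply the model equation by X_{t-k} and take expectations. With theta_0 = psi_0 = 1 and psi_j the MA(infinity) weights, this gives
  gamma(k) - sum_i phi_i gamma(k-i) = c_k,
  c_k = sigma^2 * sum_{j=k..q} theta_j psi_{j-k}   (c_k = 0 for k > q),
using gamma(-m) = gamma(m).
psi-weights needed (psi_j = theta_j + sum_i phi_i psi_{j-i}):
  psi_1 = theta_1 + phi_1 = -0.722 + (0.397) = -0.325
Right-hand sides:
  c_0 = sigma^2 (1 + theta_1 psi_1) = 3 * (1 + (-0.722)(-0.325)) = 3 * 1.23465 = 3.70395
  c_1 = sigma^2 theta_1 = 3 * (-0.722) = -2.166
  c_2 = 0
Equations for k = 0, 1, 2 (AR order 2, c_2 = 0):
  (E0) gamma(0) = phi_1 gamma(1) + phi_2 gamma(2) + c_0
  (E1) gamma(1) = phi_1 gamma(0) + phi_2 gamma(1) + c_1
  (E2) gamma(2) = phi_1 gamma(1) + phi_2 gamma(0)
From (E1): gamma(1) = A gamma(0) + B with
  A = phi_1 / (1 - phi_2) = 0.397 / 0.547 = 0.725777,   B = c_1 / (1 - phi_2) = -2.166 / 0.547 = -3.959781.
Insert (E2) into (E0): gamma(0) (1 - phi_2^2) = phi_1 (1 + phi_2) gamma(1) + c_0.
  phi_1 (1 + phi_2) = (0.397)(1.453) = 0.576841,   1 - phi_2^2 = 0.794791.
Replace gamma(1) by A gamma(0) + B and collect gamma(0):
  gamma(0) [0.794791 - (0.576841)(0.725777)] = (0.576841)(-3.959781) + 3.70395
  gamma(0) * 0.376133 = 1.419786
  gamma(0) = 1.419786 / 0.376133 = 3.774691.
  gamma(1) = A gamma(0) + B = (0.725777)(3.774691) + (-3.959781) = -1.220197.
  gamma(2) = phi_1 gamma(1) + phi_2 gamma(0) = (0.397)(-1.220197) + (0.453)(3.774691) = 1.225517.
Therefore gamma(2) = 1.2255 (to 4 decimal places).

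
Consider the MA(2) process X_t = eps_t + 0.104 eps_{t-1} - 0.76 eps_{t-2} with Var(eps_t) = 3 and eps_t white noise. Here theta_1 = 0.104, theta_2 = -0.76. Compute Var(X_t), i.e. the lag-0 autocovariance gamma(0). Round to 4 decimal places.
\gamma(0) = 4.7652

For an MA(q) process X_t = eps_t + sum_i theta_i eps_{t-i} with
Var(eps_t) = sigma^2, the variance is
  gamma(0) = sigma^2 * (1 + sum_i theta_i^2).
  sum_i theta_i^2 = (0.104)^2 + (-0.76)^2 = 0.010816 + 0.5776 = 0.588416.
  gamma(0) = 3 * (1 + 0.588416) = 3 * 1.588416 = 4.765248, which rounds to 4.7652.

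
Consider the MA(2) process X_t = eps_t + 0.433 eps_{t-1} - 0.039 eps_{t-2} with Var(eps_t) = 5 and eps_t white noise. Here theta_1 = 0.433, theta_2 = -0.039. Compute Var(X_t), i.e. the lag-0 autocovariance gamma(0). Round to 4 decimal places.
\gamma(0) = 5.9451

For an MA(q) process X_t = eps_t + sum_i theta_i eps_{t-i} with
Var(eps_t) = sigma^2, the variance is
  gamma(0) = sigma^2 * (1 + sum_i theta_i^2).
  sum_i theta_i^2 = (0.433)^2 + (-0.039)^2 = 0.187489 + 0.001521 = 0.18901.
  gamma(0) = 5 * (1 + 0.18901) = 5 * 1.18901 = 5.94505, which rounds to 5.9451.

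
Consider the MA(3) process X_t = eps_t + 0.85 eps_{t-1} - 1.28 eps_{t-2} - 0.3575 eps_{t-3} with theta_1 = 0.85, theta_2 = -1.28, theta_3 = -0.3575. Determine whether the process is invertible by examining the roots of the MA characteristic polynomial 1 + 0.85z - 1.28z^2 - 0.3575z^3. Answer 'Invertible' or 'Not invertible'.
\text{Not invertible}

The MA(q) characteristic polynomial is P(z) = 1 + 0.85z - 1.28z^2 - 0.3575z^3.
Invertibility requires all roots to lie outside the unit circle, i.e. |z| > 1 for every root.
Degree 3: look for a simple real root z0 first, then factor out (1 - z/z0) and solve the remaining quadratic.
Testing z0 = -4: P(-4) = 1 + (0.85)(-4) + (-1.28)(-4)^2 + (-0.3575)(-4)^3
  = 1 + (-3.4) + (-20.48) + (22.88) = 0.  So z_0 = -4 is a root, |z_0| = 4.
Divide out the factor (1 + 0.25 z) = (1 - z/z0) (since 1/z0 = -0.25):
  P(z) = (1 + 0.25 z)(1 + (0.6) z + (-1.43) z^2)
  [check: z-coef 0.6 - (-0.25) = 0.85; z^2-coef -1.43 - (-0.25)(0.6) = -1.28; z^3-coef -(-0.25)(-1.43) = -0.3575.]
Remaining roots from the quadratic factor 1 + (0.6) z + (-1.43) z^2:
  Set 1 + (0.6) z + (-1.43) z^2 = 0, i.e. a z^2 + b z + c = 0 with a = -1.43, b = 0.6, c = 1.
  Discriminant D = b^2 - 4ac = (0.6)^2 - 4*(-1.43)*1 = 0.36 - (-5.72) = 6.08.
  D >= 0, so the roots are real: z = (-b +/- sqrt(D)) / (2a) = (-0.6 +/- 2.465766) / (-2.86).
    z_1 = (-0.6 + 2.465766) / (-2.86) = -0.6524,   |z_1| = 0.6524.
    z_2 = (-0.6 - 2.465766) / (-2.86) = 1.0719,   |z_2| = 1.0719.
Moduli of all roots: 4.0000, 0.6524, 1.0719.
All moduli strictly greater than 1? No.
Verdict: Not invertible.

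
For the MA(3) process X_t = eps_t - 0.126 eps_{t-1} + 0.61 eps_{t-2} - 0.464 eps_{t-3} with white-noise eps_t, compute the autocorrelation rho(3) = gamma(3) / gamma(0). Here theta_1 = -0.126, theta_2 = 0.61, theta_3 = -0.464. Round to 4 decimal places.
\rho(3) = -0.2894

For an MA(q) process with theta_0 = 1, the autocovariance is
  gamma(k) = sigma^2 * sum_{i=0..q-k} theta_i * theta_{i+k},
and rho(k) = gamma(k) / gamma(0). Sigma^2 cancels.
  numerator   = (1)*(-0.464) = -0.464.
  denominator = (1)^2 + (-0.126)^2 + (0.61)^2 + (-0.464)^2 = 1.603272.
  rho(3) = -0.464 / 1.603272 = -0.2894.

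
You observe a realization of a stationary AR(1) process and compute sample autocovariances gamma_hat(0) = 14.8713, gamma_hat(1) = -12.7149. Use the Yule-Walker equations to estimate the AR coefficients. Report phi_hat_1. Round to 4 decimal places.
\hat\phi_{1} = -0.8550

The Yule-Walker equations for an AR(p) process read, in matrix form,
  Gamma_p phi = r_p,   with   (Gamma_p)_{ij} = gamma(|i - j|),
                       (r_p)_i = gamma(i),   i,j = 1..p.
Substitute the sample gammas (Toeplitz matrix and right-hand side of size 1):
  Gamma_p = [[14.8713]]
  r_p     = [-12.7149]
With p = 1 this is the single equation gamma(0) phi_1 = gamma(1):
  phi_hat_1 = gamma(1) / gamma(0) = -12.7149 / 14.8713 = -0.8550.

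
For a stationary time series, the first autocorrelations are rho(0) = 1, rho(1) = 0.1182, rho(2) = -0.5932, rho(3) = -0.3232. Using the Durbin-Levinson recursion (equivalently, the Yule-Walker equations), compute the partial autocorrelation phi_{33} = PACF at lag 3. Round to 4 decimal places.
\phi_{33} = -0.2240

The PACF at lag k is phi_{kk}, the last component of the solution
to the Yule-Walker system G_k phi = r_k where
  (G_k)_{ij} = rho(|i - j|), (r_k)_i = rho(i), i,j = 1..k.
Equivalently, Durbin-Levinson gives phi_{kk} iteratively:
  phi_{11} = rho(1)
  phi_{kk} = [rho(k) - sum_{j=1..k-1} phi_{k-1,j} rho(k-j)]
            / [1 - sum_{j=1..k-1} phi_{k-1,j} rho(j)],
  phi_{k,j} = phi_{k-1,j} - phi_{kk} phi_{k-1,k-j},  j = 1..k-1.
Step k = 1:
  phi_11 = rho(1) = 0.1182.
Step k = 2:
  phi_22 = [rho(2) - phi_11 rho(1)] / [1 - phi_11 rho(1)] = [-0.5932 - (0.1182)(0.1182)] / [1 - (0.1182)(0.1182)]
         = -0.60717124 / 0.98602876 = -0.615774.
  Update: phi_21 = phi_11 - phi_22 phi_11 = 0.1182 - (-0.615774)(0.1182) = 0.190985.
Step k = 3:
  phi_33 = [rho(3) - phi_21 rho(2) - phi_22 rho(1)] / [1 - phi_21 rho(1) - phi_22 rho(2)]
    numerator   = -0.3232 - (0.190985)(-0.5932) - (-0.615774)(0.1182) = -0.13712345
    denominator = 1 - (0.190985)(0.1182) - (-0.615774)(-0.5932) = 0.61214827
  phi_33 = -0.13712345 / 0.61214827 = -0.224.
Therefore phi_{33} = -0.2240.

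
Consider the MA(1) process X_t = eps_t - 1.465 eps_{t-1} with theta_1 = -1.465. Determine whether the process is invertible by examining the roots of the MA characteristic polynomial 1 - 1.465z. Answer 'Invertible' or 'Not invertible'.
\text{Not invertible}

The MA(q) characteristic polynomial is P(z) = 1 - 1.465z.
Invertibility requires all roots to lie outside the unit circle, i.e. |z| > 1 for every root.
This is linear in z: 1 + (-1.465) z = 0  =>  z = -1/(-1.465) = 0.682594,  |z| = 0.682594.
Moduli of all roots: 0.6826.
All moduli strictly greater than 1? No.
Verdict: Not invertible.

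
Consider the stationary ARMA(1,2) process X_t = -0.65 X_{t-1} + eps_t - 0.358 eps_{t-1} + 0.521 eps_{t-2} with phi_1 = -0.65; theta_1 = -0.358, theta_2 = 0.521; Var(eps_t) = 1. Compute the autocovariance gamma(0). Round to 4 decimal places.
\gamma(0) = 4.4116

Multiply the model equation by X_{t-k} and take expectations. With theta_0 = psi_0 = 1 and psi_j the MA(infinity) weights, this gives
  gamma(k) - sum_i phi_i gamma(k-i) = c_k,
  c_k = sigma^2 * sum_{j=k..q} theta_j psi_{j-k}   (c_k = 0 for k > q),
using gamma(-m) = gamma(m).
psi-weights needed (psi_j = theta_j + sum_i phi_i psi_{j-i}):
  psi_1 = theta_1 + phi_1 = -0.358 + (-0.65) = -1.008
  psi_2 = theta_2 + phi_1 psi_1 = 0.521 + (-0.65)(-1.008) = 1.1762
Right-hand sides:
  c_0 = sigma^2 (1 + theta_1 psi_1 + theta_2 psi_2) = 1 * (1 + (-0.358)(-1.008) + (0.521)(1.1762)) = 1 * 1.973664 = 1.973664
  c_1 = sigma^2 (theta_1 + theta_2 psi_1) = 1 * (-0.358 + (0.521)(-1.008)) = -0.883168
  c_2 = sigma^2 theta_2 = 1 * (0.521) = 0.521
Equations for k = 0 and k = 1 (AR order 1):
  gamma(0) = phi_1 gamma(1) + c_0
  gamma(1) = phi_1 gamma(0) + c_1
Substituting the second into the first: gamma(0) (1 - phi_1^2) = c_0 + phi_1 c_1, so
  gamma(0) = (c_0 + phi_1 c_1) / (1 - phi_1^2) = (1.973664 + (-0.65)(-0.883168)) / (1 - (-0.65)^2) = 2.547723 / 0.5775 = 4.411642.
Therefore gamma(0) = 4.4116 (to 4 decimal places).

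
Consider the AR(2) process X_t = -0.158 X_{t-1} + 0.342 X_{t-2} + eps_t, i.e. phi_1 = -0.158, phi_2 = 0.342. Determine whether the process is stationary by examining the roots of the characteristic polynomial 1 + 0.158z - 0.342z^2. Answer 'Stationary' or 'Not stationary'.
\text{Stationary}

The AR(p) characteristic polynomial is P(z) = 1 + 0.158z - 0.342z^2.
Stationarity requires all roots to lie outside the unit circle, i.e. |z| > 1 for every root.
Set 1 + (0.158) z + (-0.342) z^2 = 0, i.e. a z^2 + b z + c = 0 with a = -0.342, b = 0.158, c = 1.
Discriminant D = b^2 - 4ac = (0.158)^2 - 4*(-0.342)*1 = 0.024964 - (-1.368) = 1.392964.
D >= 0, so the roots are real: z = (-b +/- sqrt(D)) / (2a) = (-0.158 +/- 1.180239) / (-0.684).
  z_1 = (-0.158 + 1.180239) / (-0.684) = -1.4945,   |z_1| = 1.4945.
  z_2 = (-0.158 - 1.180239) / (-0.684) = 1.9565,   |z_2| = 1.9565.
Moduli of all roots: 1.4945, 1.9565.
All moduli strictly greater than 1? Yes.
Verdict: Stationary.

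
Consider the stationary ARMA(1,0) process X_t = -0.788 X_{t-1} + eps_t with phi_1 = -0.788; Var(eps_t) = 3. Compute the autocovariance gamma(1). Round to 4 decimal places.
\gamma(1) = -6.2365

Multiply the model equation by X_{t-k} and take expectations. With theta_0 = psi_0 = 1 and psi_j the MA(infinity) weights, this gives
  gamma(k) - sum_i phi_i gamma(k-i) = c_k,
  c_k = sigma^2 * sum_{j=k..q} theta_j psi_{j-k}   (c_k = 0 for k > q),
using gamma(-m) = gamma(m).
Pure AR (q = 0): c_0 = sigma^2 = 3, c_k = 0 for k >= 1.
Equations for k = 0 and k = 1 (AR order 1):
  gamma(0) = phi_1 gamma(1) + c_0
  gamma(1) = phi_1 gamma(0) + c_1
Substituting the second into the first: gamma(0) (1 - phi_1^2) = c_0 + phi_1 c_1, so
  gamma(0) = c_0 / (1 - phi_1^2) = 3 / (1 - (-0.788)^2) = 3 / 0.379056 = 7.914398.
  gamma(1) = phi_1 gamma(0) = (-0.788)(7.914398) = -6.236546.
Therefore gamma(1) = -6.2365 (to 4 decimal places).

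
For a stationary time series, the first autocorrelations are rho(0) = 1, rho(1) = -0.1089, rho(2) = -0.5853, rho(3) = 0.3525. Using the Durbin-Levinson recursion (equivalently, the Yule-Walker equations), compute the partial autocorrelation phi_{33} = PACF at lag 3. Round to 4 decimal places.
\phi_{33} = 0.2940

The PACF at lag k is phi_{kk}, the last component of the solution
to the Yule-Walker system G_k phi = r_k where
  (G_k)_{ij} = rho(|i - j|), (r_k)_i = rho(i), i,j = 1..k.
Equivalently, Durbin-Levinson gives phi_{kk} iteratively:
  phi_{11} = rho(1)
  phi_{kk} = [rho(k) - sum_{j=1..k-1} phi_{k-1,j} rho(k-j)]
            / [1 - sum_{j=1..k-1} phi_{k-1,j} rho(j)],
  phi_{k,j} = phi_{k-1,j} - phi_{kk} phi_{k-1,k-j},  j = 1..k-1.
Step k = 1:
  phi_11 = rho(1) = -0.1089.
Step k = 2:
  phi_22 = [rho(2) - phi_11 rho(1)] / [1 - phi_11 rho(1)] = [-0.5853 - (-0.1089)(-0.1089)] / [1 - (-0.1089)(-0.1089)]
         = -0.59715921 / 0.98814079 = -0.604326.
  Update: phi_21 = phi_11 - phi_22 phi_11 = -0.1089 - (-0.604326)(-0.1089) = -0.174711.
Step k = 3:
  phi_33 = [rho(3) - phi_21 rho(2) - phi_22 rho(1)] / [1 - phi_21 rho(1) - phi_22 rho(2)]
    numerator   = 0.3525 - (-0.174711)(-0.5853) - (-0.604326)(-0.1089) = 0.18443048
    denominator = 1 - (-0.174711)(-0.1089) - (-0.604326)(-0.5853) = 0.62726193
  phi_33 = 0.18443048 / 0.62726193 = 0.294.
Therefore phi_{33} = 0.2940.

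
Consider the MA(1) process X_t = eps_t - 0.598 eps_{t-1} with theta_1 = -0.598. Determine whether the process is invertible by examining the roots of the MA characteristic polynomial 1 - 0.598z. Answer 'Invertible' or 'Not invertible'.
\text{Invertible}

The MA(q) characteristic polynomial is P(z) = 1 - 0.598z.
Invertibility requires all roots to lie outside the unit circle, i.e. |z| > 1 for every root.
This is linear in z: 1 + (-0.598) z = 0  =>  z = -1/(-0.598) = 1.672241,  |z| = 1.672241.
Moduli of all roots: 1.6722.
All moduli strictly greater than 1? Yes.
Verdict: Invertible.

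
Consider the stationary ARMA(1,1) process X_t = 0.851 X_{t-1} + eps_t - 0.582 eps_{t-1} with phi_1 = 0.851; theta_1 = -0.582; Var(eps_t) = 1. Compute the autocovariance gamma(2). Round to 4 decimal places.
\gamma(2) = 0.4189

Multiply the model equation by X_{t-k} and take expectations. With theta_0 = psi_0 = 1 and psi_j the MA(infinity) weights, this gives
  gamma(k) - sum_i phi_i gamma(k-i) = c_k,
  c_k = sigma^2 * sum_{j=k..q} theta_j psi_{j-k}   (c_k = 0 for k > q),
using gamma(-m) = gamma(m).
psi-weights needed (psi_j = theta_j + sum_i phi_i psi_{j-i}):
  psi_1 = theta_1 + phi_1 = -0.582 + (0.851) = 0.269
Right-hand sides:
  c_0 = sigma^2 (1 + theta_1 psi_1) = 1 * (1 + (-0.582)(0.269)) = 1 * 0.843442 = 0.843442
  c_1 = sigma^2 theta_1 = 1 * (-0.582) = -0.582
  c_2 = 0
Equations for k = 0 and k = 1 (AR order 1):
  gamma(0) = phi_1 gamma(1) + c_0
  gamma(1) = phi_1 gamma(0) + c_1
Substituting the second into the first: gamma(0) (1 - phi_1^2) = c_0 + phi_1 c_1, so
  gamma(0) = (c_0 + phi_1 c_1) / (1 - phi_1^2) = (0.843442 + (0.851)(-0.582)) / (1 - (0.851)^2) = 0.34816 / 0.275799 = 1.262369.
  gamma(1) = phi_1 gamma(0) + c_1 = (0.851)(1.262369) + (-0.582) = 0.492276.
For k = 2 (> q): gamma(2) = phi_1 gamma(1) = (0.851)(0.492276) = 0.418927.
Therefore gamma(2) = 0.4189 (to 4 decimal places).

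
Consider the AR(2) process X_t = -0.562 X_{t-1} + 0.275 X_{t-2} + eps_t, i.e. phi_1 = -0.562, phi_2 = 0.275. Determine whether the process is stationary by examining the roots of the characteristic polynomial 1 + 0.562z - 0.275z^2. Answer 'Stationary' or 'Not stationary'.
\text{Stationary}

The AR(p) characteristic polynomial is P(z) = 1 + 0.562z - 0.275z^2.
Stationarity requires all roots to lie outside the unit circle, i.e. |z| > 1 for every root.
Set 1 + (0.562) z + (-0.275) z^2 = 0, i.e. a z^2 + b z + c = 0 with a = -0.275, b = 0.562, c = 1.
Discriminant D = b^2 - 4ac = (0.562)^2 - 4*(-0.275)*1 = 0.315844 - (-1.1) = 1.415844.
D >= 0, so the roots are real: z = (-b +/- sqrt(D)) / (2a) = (-0.562 +/- 1.189892) / (-0.55).
  z_1 = (-0.562 + 1.189892) / (-0.55) = -1.1416,   |z_1| = 1.1416.
  z_2 = (-0.562 - 1.189892) / (-0.55) = 3.1853,   |z_2| = 3.1853.
Moduli of all roots: 1.1416, 3.1853.
All moduli strictly greater than 1? Yes.
Verdict: Stationary.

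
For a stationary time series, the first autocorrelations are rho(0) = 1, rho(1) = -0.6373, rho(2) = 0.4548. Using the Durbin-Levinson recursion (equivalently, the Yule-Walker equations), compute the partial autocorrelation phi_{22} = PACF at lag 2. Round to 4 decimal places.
\phi_{22} = 0.0819

The PACF at lag k is phi_{kk}, the last component of the solution
to the Yule-Walker system G_k phi = r_k where
  (G_k)_{ij} = rho(|i - j|), (r_k)_i = rho(i), i,j = 1..k.
Equivalently, Durbin-Levinson gives phi_{kk} iteratively:
  phi_{11} = rho(1)
  phi_{kk} = [rho(k) - sum_{j=1..k-1} phi_{k-1,j} rho(k-j)]
            / [1 - sum_{j=1..k-1} phi_{k-1,j} rho(j)],
  phi_{k,j} = phi_{k-1,j} - phi_{kk} phi_{k-1,k-j},  j = 1..k-1.
Step k = 1:
  phi_11 = rho(1) = -0.6373.
Step k = 2:
  phi_22 = [rho(2) - phi_11 rho(1)] / [1 - phi_11 rho(1)] = [0.4548 - (-0.6373)(-0.6373)] / [1 - (-0.6373)(-0.6373)]
         = 0.04864871 / 0.59384871 = 0.0819.
Therefore phi_{22} = 0.0819.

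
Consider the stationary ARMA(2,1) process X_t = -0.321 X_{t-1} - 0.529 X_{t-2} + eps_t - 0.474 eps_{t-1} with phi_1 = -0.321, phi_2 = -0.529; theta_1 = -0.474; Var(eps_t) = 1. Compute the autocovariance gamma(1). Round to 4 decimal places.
\gamma(1) = -0.7442

Multiply the model equation by X_{t-k} and take expectations. With theta_0 = psi_0 = 1 and psi_j the MA(infinity) weights, this gives
  gamma(k) - sum_i phi_i gamma(k-i) = c_k,
  c_k = sigma^2 * sum_{j=k..q} theta_j psi_{j-k}   (c_k = 0 for k > q),
using gamma(-m) = gamma(m).
psi-weights needed (psi_j = theta_j + sum_i phi_i psi_{j-i}):
  psi_1 = theta_1 + phi_1 = -0.474 + (-0.321) = -0.795
Right-hand sides:
  c_0 = sigma^2 (1 + theta_1 psi_1) = 1 * (1 + (-0.474)(-0.795)) = 1 * 1.37683 = 1.37683
  c_1 = sigma^2 theta_1 = 1 * (-0.474) = -0.474
  c_2 = 0
Equations for k = 0, 1, 2 (AR order 2, c_2 = 0):
  (E0) gamma(0) = phi_1 gamma(1) + phi_2 gamma(2) + c_0
  (E1) gamma(1) = phi_1 gamma(0) + phi_2 gamma(1) + c_1
  (E2) gamma(2) = phi_1 gamma(1) + phi_2 gamma(0)
From (E1): gamma(1) = A gamma(0) + B with
  A = phi_1 / (1 - phi_2) = -0.321 / 1.529 = -0.209941,   B = c_1 / (1 - phi_2) = -0.474 / 1.529 = -0.310007.
Insert (E2) into (E0): gamma(0) (1 - phi_2^2) = phi_1 (1 + phi_2) gamma(1) + c_0.
  phi_1 (1 + phi_2) = (-0.321)(0.471) = -0.151191,   1 - phi_2^2 = 0.720159.
Replace gamma(1) by A gamma(0) + B and collect gamma(0):
  gamma(0) [0.720159 - (-0.151191)(-0.209941)] = (-0.151191)(-0.310007) + 1.37683
  gamma(0) * 0.688418 = 1.4237
  gamma(0) = 1.4237 / 0.688418 = 2.068076.
  gamma(1) = A gamma(0) + B = (-0.209941)(2.068076) + (-0.310007) = -0.744181.
Therefore gamma(1) = -0.7442 (to 4 decimal places).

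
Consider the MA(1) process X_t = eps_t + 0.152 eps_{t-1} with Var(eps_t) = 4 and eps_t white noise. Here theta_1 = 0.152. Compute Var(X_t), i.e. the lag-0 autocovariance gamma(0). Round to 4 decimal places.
\gamma(0) = 4.0924

For an MA(q) process X_t = eps_t + sum_i theta_i eps_{t-i} with
Var(eps_t) = sigma^2, the variance is
  gamma(0) = sigma^2 * (1 + sum_i theta_i^2).
  sum_i theta_i^2 = (0.152)^2 = 0.023104.
  gamma(0) = 4 * (1 + 0.023104) = 4 * 1.023104 = 4.092416, which rounds to 4.0924.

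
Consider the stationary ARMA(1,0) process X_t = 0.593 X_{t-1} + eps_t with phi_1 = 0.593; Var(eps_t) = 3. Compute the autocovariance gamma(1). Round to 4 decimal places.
\gamma(1) = 2.7439

Multiply the model equation by X_{t-k} and take expectations. With theta_0 = psi_0 = 1 and psi_j the MA(infinity) weights, this gives
  gamma(k) - sum_i phi_i gamma(k-i) = c_k,
  c_k = sigma^2 * sum_{j=k..q} theta_j psi_{j-k}   (c_k = 0 for k > q),
using gamma(-m) = gamma(m).
Pure AR (q = 0): c_0 = sigma^2 = 3, c_k = 0 for k >= 1.
Equations for k = 0 and k = 1 (AR order 1):
  gamma(0) = phi_1 gamma(1) + c_0
  gamma(1) = phi_1 gamma(0) + c_1
Substituting the second into the first: gamma(0) (1 - phi_1^2) = c_0 + phi_1 c_1, so
  gamma(0) = c_0 / (1 - phi_1^2) = 3 / (1 - (0.593)^2) = 3 / 0.648351 = 4.627123.
  gamma(1) = phi_1 gamma(0) = (0.593)(4.627123) = 2.743884.
Therefore gamma(1) = 2.7439 (to 4 decimal places).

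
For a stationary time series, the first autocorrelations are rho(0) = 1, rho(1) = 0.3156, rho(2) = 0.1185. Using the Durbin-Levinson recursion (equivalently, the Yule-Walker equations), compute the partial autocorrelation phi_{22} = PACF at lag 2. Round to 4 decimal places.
\phi_{22} = 0.0210

The PACF at lag k is phi_{kk}, the last component of the solution
to the Yule-Walker system G_k phi = r_k where
  (G_k)_{ij} = rho(|i - j|), (r_k)_i = rho(i), i,j = 1..k.
Equivalently, Durbin-Levinson gives phi_{kk} iteratively:
  phi_{11} = rho(1)
  phi_{kk} = [rho(k) - sum_{j=1..k-1} phi_{k-1,j} rho(k-j)]
            / [1 - sum_{j=1..k-1} phi_{k-1,j} rho(j)],
  phi_{k,j} = phi_{k-1,j} - phi_{kk} phi_{k-1,k-j},  j = 1..k-1.
Step k = 1:
  phi_11 = rho(1) = 0.3156.
Step k = 2:
  phi_22 = [rho(2) - phi_11 rho(1)] / [1 - phi_11 rho(1)] = [0.1185 - (0.3156)(0.3156)] / [1 - (0.3156)(0.3156)]
         = 0.01889664 / 0.90039664 = 0.021.
Therefore phi_{22} = 0.0210.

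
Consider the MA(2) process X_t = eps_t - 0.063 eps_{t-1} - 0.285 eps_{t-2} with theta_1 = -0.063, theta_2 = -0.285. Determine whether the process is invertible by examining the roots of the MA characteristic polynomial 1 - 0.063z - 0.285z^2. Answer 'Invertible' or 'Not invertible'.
\text{Invertible}

The MA(q) characteristic polynomial is P(z) = 1 - 0.063z - 0.285z^2.
Invertibility requires all roots to lie outside the unit circle, i.e. |z| > 1 for every root.
Set 1 + (-0.063) z + (-0.285) z^2 = 0, i.e. a z^2 + b z + c = 0 with a = -0.285, b = -0.063, c = 1.
Discriminant D = b^2 - 4ac = (-0.063)^2 - 4*(-0.285)*1 = 0.003969 - (-1.14) = 1.143969.
D >= 0, so the roots are real: z = (-b +/- sqrt(D)) / (2a) = (0.063 +/- 1.069565) / (-0.57).
  z_1 = (0.063 + 1.069565) / (-0.57) = -1.987,   |z_1| = 1.987.
  z_2 = (0.063 - 1.069565) / (-0.57) = 1.7659,   |z_2| = 1.7659.
Moduli of all roots: 1.9870, 1.7659.
All moduli strictly greater than 1? Yes.
Verdict: Invertible.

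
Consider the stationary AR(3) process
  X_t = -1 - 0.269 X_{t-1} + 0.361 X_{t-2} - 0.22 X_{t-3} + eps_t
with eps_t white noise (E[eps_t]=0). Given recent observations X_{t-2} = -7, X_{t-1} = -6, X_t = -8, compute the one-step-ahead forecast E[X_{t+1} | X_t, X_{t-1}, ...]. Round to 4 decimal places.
E[X_{t+1} \mid \mathcal F_t] = 0.5260

For an AR(p) model X_t = c + sum_i phi_i X_{t-i} + eps_t, the
one-step-ahead conditional mean is
  E[X_{t+1} | X_t, ...] = c + sum_i phi_i X_{t+1-i}.
Substitute known values:
  E[X_{t+1} | ...] = -1 + (-0.269) * (-8) + (0.361) * (-6) + (-0.22) * (-7)
                   = 0.5260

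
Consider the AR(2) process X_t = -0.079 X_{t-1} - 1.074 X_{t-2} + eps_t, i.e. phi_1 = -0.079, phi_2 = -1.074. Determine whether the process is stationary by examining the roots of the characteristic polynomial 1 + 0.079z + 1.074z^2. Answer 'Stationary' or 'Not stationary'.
\text{Not stationary}

The AR(p) characteristic polynomial is P(z) = 1 + 0.079z + 1.074z^2.
Stationarity requires all roots to lie outside the unit circle, i.e. |z| > 1 for every root.
Set 1 + (0.079) z + (1.074) z^2 = 0, i.e. a z^2 + b z + c = 0 with a = 1.074, b = 0.079, c = 1.
Discriminant D = b^2 - 4ac = (0.079)^2 - 4*(1.074)*1 = 0.006241 - (4.296) = -4.289759.
D < 0, so the roots are the complex-conjugate pair z = (-b +/- i sqrt(-D)) / (2a) = -0.0368 +/- 0.9642i.
For a conjugate pair |z|^2 = z * conj(z) = (product of roots) = c/a = 1/(1.074) = 0.931099, so |z| = sqrt(0.931099) = 0.9649 for both roots.
Moduli of all roots: 0.9649, 0.9649.
All moduli strictly greater than 1? No.
Verdict: Not stationary.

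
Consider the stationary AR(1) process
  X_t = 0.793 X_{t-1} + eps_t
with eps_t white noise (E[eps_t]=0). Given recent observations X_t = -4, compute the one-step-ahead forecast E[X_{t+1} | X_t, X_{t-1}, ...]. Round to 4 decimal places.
E[X_{t+1} \mid \mathcal F_t] = -3.1720

For an AR(p) model X_t = c + sum_i phi_i X_{t-i} + eps_t, the
one-step-ahead conditional mean is
  E[X_{t+1} | X_t, ...] = c + sum_i phi_i X_{t+1-i}.
Substitute known values:
  E[X_{t+1} | ...] = (0.793) * (-4)
                   = -3.1720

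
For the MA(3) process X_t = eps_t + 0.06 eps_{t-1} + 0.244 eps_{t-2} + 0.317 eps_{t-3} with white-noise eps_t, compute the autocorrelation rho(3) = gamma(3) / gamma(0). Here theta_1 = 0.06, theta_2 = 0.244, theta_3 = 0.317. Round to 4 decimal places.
\rho(3) = 0.2724

For an MA(q) process with theta_0 = 1, the autocovariance is
  gamma(k) = sigma^2 * sum_{i=0..q-k} theta_i * theta_{i+k},
and rho(k) = gamma(k) / gamma(0). Sigma^2 cancels.
  numerator   = (1)*(0.317) = 0.317.
  denominator = (1)^2 + (0.06)^2 + (0.244)^2 + (0.317)^2 = 1.163625.
  rho(3) = 0.317 / 1.163625 = 0.2724.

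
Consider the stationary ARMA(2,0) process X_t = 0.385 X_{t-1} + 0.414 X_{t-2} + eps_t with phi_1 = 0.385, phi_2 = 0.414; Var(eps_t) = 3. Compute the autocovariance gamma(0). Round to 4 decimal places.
\gamma(0) = 6.3702

Multiply the model equation by X_{t-k} and take expectations. With theta_0 = psi_0 = 1 and psi_j the MA(infinity) weights, this gives
  gamma(k) - sum_i phi_i gamma(k-i) = c_k,
  c_k = sigma^2 * sum_{j=k..q} theta_j psi_{j-k}   (c_k = 0 for k > q),
using gamma(-m) = gamma(m).
Pure AR (q = 0): c_0 = sigma^2 = 3, c_k = 0 for k >= 1.
Equations for k = 0, 1, 2 (AR order 2, c_2 = 0):
  (E0) gamma(0) = phi_1 gamma(1) + phi_2 gamma(2) + c_0
  (E1) gamma(1) = phi_1 gamma(0) + phi_2 gamma(1) + c_1
  (E2) gamma(2) = phi_1 gamma(1) + phi_2 gamma(0)
From (E1): gamma(1) = A gamma(0) + B with
  A = phi_1 / (1 - phi_2) = 0.385 / 0.586 = 0.656997,   B = c_1 / (1 - phi_2) = 0 / 0.586 = 0.
Insert (E2) into (E0): gamma(0) (1 - phi_2^2) = phi_1 (1 + phi_2) gamma(1) + c_0.
  phi_1 (1 + phi_2) = (0.385)(1.414) = 0.54439,   1 - phi_2^2 = 0.828604.
Replace gamma(1) by A gamma(0) + B and collect gamma(0):
  gamma(0) [0.828604 - (0.54439)(0.656997)] = c_0 = 3
  gamma(0) * 0.470942 = 3
  gamma(0) = 3 / 0.470942 = 6.370216.
Therefore gamma(0) = 6.3702 (to 4 decimal places).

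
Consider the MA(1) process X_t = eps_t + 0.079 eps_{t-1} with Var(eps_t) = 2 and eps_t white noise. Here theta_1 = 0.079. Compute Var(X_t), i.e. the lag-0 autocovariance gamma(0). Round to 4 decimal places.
\gamma(0) = 2.0125

For an MA(q) process X_t = eps_t + sum_i theta_i eps_{t-i} with
Var(eps_t) = sigma^2, the variance is
  gamma(0) = sigma^2 * (1 + sum_i theta_i^2).
  sum_i theta_i^2 = (0.079)^2 = 0.006241.
  gamma(0) = 2 * (1 + 0.006241) = 2 * 1.006241 = 2.012482, which rounds to 2.0125.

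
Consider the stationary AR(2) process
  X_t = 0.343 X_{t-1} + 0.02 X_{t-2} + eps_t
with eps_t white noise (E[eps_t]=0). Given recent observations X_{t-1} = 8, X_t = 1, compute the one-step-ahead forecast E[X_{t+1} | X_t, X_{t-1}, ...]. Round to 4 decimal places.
E[X_{t+1} \mid \mathcal F_t] = 0.5030

For an AR(p) model X_t = c + sum_i phi_i X_{t-i} + eps_t, the
one-step-ahead conditional mean is
  E[X_{t+1} | X_t, ...] = c + sum_i phi_i X_{t+1-i}.
Substitute known values:
  E[X_{t+1} | ...] = (0.343) * (1) + (0.02) * (8)
                   = 0.5030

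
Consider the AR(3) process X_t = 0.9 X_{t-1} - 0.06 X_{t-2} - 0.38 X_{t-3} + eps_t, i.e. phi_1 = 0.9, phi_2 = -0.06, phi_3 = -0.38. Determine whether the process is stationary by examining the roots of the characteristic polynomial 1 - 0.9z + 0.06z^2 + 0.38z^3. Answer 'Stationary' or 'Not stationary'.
\text{Stationary}

The AR(p) characteristic polynomial is P(z) = 1 - 0.9z + 0.06z^2 + 0.38z^3.
Stationarity requires all roots to lie outside the unit circle, i.e. |z| > 1 for every root.
Degree 3: look for a simple real root z0 first, then factor out (1 - z/z0) and solve the remaining quadratic.
Testing z0 = -2: P(-2) = 1 + (-0.9)(-2) + (0.06)(-2)^2 + (0.38)(-2)^3
  = 1 + (1.8) + (0.24) + (-3.04) = 0.  So z_0 = -2 is a root, |z_0| = 2.
Divide out the factor (1 + 0.5 z) = (1 - z/z0) (since 1/z0 = -0.5):
  P(z) = (1 + 0.5 z)(1 + (-1.4) z + (0.76) z^2)
  [check: z-coef -1.4 - (-0.5) = -0.9; z^2-coef 0.76 - (-0.5)(-1.4) = 0.06; z^3-coef -(-0.5)(0.76) = 0.38.]
Remaining roots from the quadratic factor 1 + (-1.4) z + (0.76) z^2:
  Set 1 + (-1.4) z + (0.76) z^2 = 0, i.e. a z^2 + b z + c = 0 with a = 0.76, b = -1.4, c = 1.
  Discriminant D = b^2 - 4ac = (-1.4)^2 - 4*(0.76)*1 = 1.96 - (3.04) = -1.08.
  D < 0, so the roots are the complex-conjugate pair z = (-b +/- i sqrt(-D)) / (2a) = 0.9211 +/- 0.6837i.
  For a conjugate pair |z|^2 = z * conj(z) = (product of roots) = c/a = 1/(0.76) = 1.315789, so |z| = sqrt(1.315789) = 1.1471 for both roots.
Moduli of all roots: 2.0000, 1.1471, 1.1471.
All moduli strictly greater than 1? Yes.
Verdict: Stationary.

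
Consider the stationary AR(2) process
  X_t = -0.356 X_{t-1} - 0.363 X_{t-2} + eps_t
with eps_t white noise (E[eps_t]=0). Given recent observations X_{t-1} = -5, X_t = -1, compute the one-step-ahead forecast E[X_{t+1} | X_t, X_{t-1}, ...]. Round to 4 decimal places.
E[X_{t+1} \mid \mathcal F_t] = 2.1710

For an AR(p) model X_t = c + sum_i phi_i X_{t-i} + eps_t, the
one-step-ahead conditional mean is
  E[X_{t+1} | X_t, ...] = c + sum_i phi_i X_{t+1-i}.
Substitute known values:
  E[X_{t+1} | ...] = (-0.356) * (-1) + (-0.363) * (-5)
                   = 2.1710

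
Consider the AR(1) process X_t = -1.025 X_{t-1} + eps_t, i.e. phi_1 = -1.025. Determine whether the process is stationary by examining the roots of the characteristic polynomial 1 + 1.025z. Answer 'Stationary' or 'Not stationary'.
\text{Not stationary}

The AR(p) characteristic polynomial is P(z) = 1 + 1.025z.
Stationarity requires all roots to lie outside the unit circle, i.e. |z| > 1 for every root.
This is linear in z: 1 + (1.025) z = 0  =>  z = -1/(1.025) = -0.97561,  |z| = 0.97561.
Moduli of all roots: 0.9756.
All moduli strictly greater than 1? No.
Verdict: Not stationary.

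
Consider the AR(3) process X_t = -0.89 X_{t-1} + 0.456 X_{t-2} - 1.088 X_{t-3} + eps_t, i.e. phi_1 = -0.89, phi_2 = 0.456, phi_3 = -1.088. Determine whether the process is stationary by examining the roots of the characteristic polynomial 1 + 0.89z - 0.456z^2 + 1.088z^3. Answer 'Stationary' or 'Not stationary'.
\text{Not stationary}

The AR(p) characteristic polynomial is P(z) = 1 + 0.89z - 0.456z^2 + 1.088z^3.
Stationarity requires all roots to lie outside the unit circle, i.e. |z| > 1 for every root.
Degree 3: look for a simple real root z0 first, then factor out (1 - z/z0) and solve the remaining quadratic.
Testing z0 = -0.625: P(-0.625) = 1 + (0.89)(-0.625) + (-0.456)(-0.625)^2 + (1.088)(-0.625)^3
  = 1 + (-0.55625) + (-0.178125) + (-0.265625) = 0.  So z_0 = -0.625 is a root, |z_0| = 0.625.
Divide out the factor (1 + 1.6 z) = (1 - z/z0) (since 1/z0 = -1.6):
  P(z) = (1 + 1.6 z)(1 + (-0.71) z + (0.68) z^2)
  [check: z-coef -0.71 - (-1.6) = 0.89; z^2-coef 0.68 - (-1.6)(-0.71) = -0.456; z^3-coef -(-1.6)(0.68) = 1.088.]
Remaining roots from the quadratic factor 1 + (-0.71) z + (0.68) z^2:
  Set 1 + (-0.71) z + (0.68) z^2 = 0, i.e. a z^2 + b z + c = 0 with a = 0.68, b = -0.71, c = 1.
  Discriminant D = b^2 - 4ac = (-0.71)^2 - 4*(0.68)*1 = 0.5041 - (2.72) = -2.2159.
  D < 0, so the roots are the complex-conjugate pair z = (-b +/- i sqrt(-D)) / (2a) = 0.5221 +/- 1.0946i.
  For a conjugate pair |z|^2 = z * conj(z) = (product of roots) = c/a = 1/(0.68) = 1.470588, so |z| = sqrt(1.470588) = 1.2127 for both roots.
Moduli of all roots: 0.6250, 1.2127, 1.2127.
All moduli strictly greater than 1? No.
Verdict: Not stationary.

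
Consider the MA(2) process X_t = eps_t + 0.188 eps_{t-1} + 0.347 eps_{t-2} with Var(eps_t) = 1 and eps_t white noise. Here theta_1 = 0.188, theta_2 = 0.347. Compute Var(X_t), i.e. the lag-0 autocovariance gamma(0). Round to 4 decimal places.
\gamma(0) = 1.1558

For an MA(q) process X_t = eps_t + sum_i theta_i eps_{t-i} with
Var(eps_t) = sigma^2, the variance is
  gamma(0) = sigma^2 * (1 + sum_i theta_i^2).
  sum_i theta_i^2 = (0.188)^2 + (0.347)^2 = 0.035344 + 0.120409 = 0.155753.
  gamma(0) = 1 * (1 + 0.155753) = 1 * 1.155753 = 1.155753, which rounds to 1.1558.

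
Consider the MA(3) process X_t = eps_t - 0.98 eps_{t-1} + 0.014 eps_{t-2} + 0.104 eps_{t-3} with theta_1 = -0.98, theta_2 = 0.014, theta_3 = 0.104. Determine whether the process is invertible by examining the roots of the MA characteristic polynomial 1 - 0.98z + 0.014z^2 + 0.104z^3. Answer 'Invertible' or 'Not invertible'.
\text{Invertible}

The MA(q) characteristic polynomial is P(z) = 1 - 0.98z + 0.014z^2 + 0.104z^3.
Invertibility requires all roots to lie outside the unit circle, i.e. |z| > 1 for every root.
Degree 3: look for a simple real root z0 first, then factor out (1 - z/z0) and solve the remaining quadratic.
Testing z0 = 1.25: P(1.25) = 1 + (-0.98)(1.25) + (0.014)(1.25)^2 + (0.104)(1.25)^3
  = 1 + (-1.225) + (0.021875) + (0.203125) = 0.  So z_0 = 1.25 is a root, |z_0| = 1.25.
Divide out the factor (1 - 0.8 z) = (1 - z/z0) (since 1/z0 = 0.8):
  P(z) = (1 - 0.8 z)(1 + (-0.18) z + (-0.13) z^2)
  [check: z-coef -0.18 - (0.8) = -0.98; z^2-coef -0.13 - (0.8)(-0.18) = 0.014; z^3-coef -(0.8)(-0.13) = 0.104.]
Remaining roots from the quadratic factor 1 + (-0.18) z + (-0.13) z^2:
  Set 1 + (-0.18) z + (-0.13) z^2 = 0, i.e. a z^2 + b z + c = 0 with a = -0.13, b = -0.18, c = 1.
  Discriminant D = b^2 - 4ac = (-0.18)^2 - 4*(-0.13)*1 = 0.0324 - (-0.52) = 0.5524.
  D >= 0, so the roots are real: z = (-b +/- sqrt(D)) / (2a) = (0.18 +/- 0.743236) / (-0.26).
    z_1 = (0.18 + 0.743236) / (-0.26) = -3.5509,   |z_1| = 3.5509.
    z_2 = (0.18 - 0.743236) / (-0.26) = 2.1663,   |z_2| = 2.1663.
Moduli of all roots: 1.2500, 3.5509, 2.1663.
All moduli strictly greater than 1? Yes.
Verdict: Invertible.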